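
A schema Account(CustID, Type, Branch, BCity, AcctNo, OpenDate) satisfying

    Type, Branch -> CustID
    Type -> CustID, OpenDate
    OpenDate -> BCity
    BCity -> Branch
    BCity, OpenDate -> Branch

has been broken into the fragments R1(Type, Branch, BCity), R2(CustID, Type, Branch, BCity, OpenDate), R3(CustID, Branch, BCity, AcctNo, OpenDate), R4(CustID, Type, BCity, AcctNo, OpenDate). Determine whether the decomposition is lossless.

Chase test. Columns are CustID, Type, Branch, BCity, AcctNo, OpenDate; row i has aⱼ where attribute j ∈ Ri, else bᵢⱼ.
Initial tableau (one row per fragment):
  row 1: b11 a2 a3 a4 b15 b16
  row 2: a1 a2 a3 a4 b25 a6
  row 3: a1 b32 a3 a4 a5 a6
  row 4: a1 a2 b43 a4 a5 a6
Rows 1 and 2 agree on Type, Branch; apply Type, Branch→CustID and equate their CustID entries.
Rows 1 and 2 agree on Type; apply Type→CustID, OpenDate and equate their CustID, OpenDate entries.
Rows 1 and 4 agree on BCity; apply BCity→Branch and equate their Branch entries.
Row 4 is now all distinguished symbols — the join is lossless.

Yes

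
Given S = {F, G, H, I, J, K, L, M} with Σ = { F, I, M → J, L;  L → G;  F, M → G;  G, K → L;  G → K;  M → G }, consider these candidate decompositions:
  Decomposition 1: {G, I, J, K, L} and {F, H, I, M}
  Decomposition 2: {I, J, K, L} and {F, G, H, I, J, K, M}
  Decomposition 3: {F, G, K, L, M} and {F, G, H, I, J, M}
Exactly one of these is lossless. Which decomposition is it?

Decomposition 1: common = {I}, closure = {I} → lossy.
Decomposition 2: common = {I, J, K}, closure = {I, J, K} → lossy.
Decomposition 3: common = {F, G, M}, closure = {F, G, K, L, M} → lossless.

Decomposition 3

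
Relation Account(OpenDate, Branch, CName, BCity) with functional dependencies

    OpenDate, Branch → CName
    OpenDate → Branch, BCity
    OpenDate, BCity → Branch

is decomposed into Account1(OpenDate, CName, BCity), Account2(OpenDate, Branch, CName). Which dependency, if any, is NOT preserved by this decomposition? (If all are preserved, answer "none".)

OpenDate, Branch → CName lies within Account2.
OpenDate → Branch, BCity: restricted closure across fragments reaches Branch, BCity.
OpenDate, BCity → Branch: restricted closure across fragments reaches Branch.
Every dependency is enforceable on the fragments, so the decomposition is dependency-preserving.

none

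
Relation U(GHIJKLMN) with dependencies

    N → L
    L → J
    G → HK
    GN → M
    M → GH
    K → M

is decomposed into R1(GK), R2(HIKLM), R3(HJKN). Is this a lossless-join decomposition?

Chase test. Columns are GHIJKLMN; row i has aⱼ where attribute j ∈ Ri, else bᵢⱼ.
Initial tableau (one row per fragment):
  row 1: a1 b12 b13 b14 a5 b16 b17 b18
  row 2: b21 a2 a3 b24 a5 a6 a7 b28
  row 3: b31 a2 b33 a4 a5 b36 b37 a8
Rows 1 and 2 agree on K; apply K→M and equate their M entries.
Rows 1 and 3 agree on K; apply K→M and equate their M entries.
Rows 1 and 2 agree on M; apply M→GH and equate their GH entries.
Rows 1 and 3 agree on M; apply M→GH and equate their GH entries.
No row becomes fully distinguished — the join is lossy.

No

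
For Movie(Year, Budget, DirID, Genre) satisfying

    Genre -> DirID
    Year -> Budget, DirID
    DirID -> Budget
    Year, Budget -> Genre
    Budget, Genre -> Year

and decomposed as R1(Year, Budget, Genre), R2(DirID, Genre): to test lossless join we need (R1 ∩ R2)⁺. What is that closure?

Year, Budget, DirID, Genre

R1 ∩ R2 = {Genre}.
Genre → DirID applies, adding DirID
DirID → Budget applies, adding Budget
Budget, Genre → Year applies, adding Year
Closure: {Year, Budget, DirID, Genre}.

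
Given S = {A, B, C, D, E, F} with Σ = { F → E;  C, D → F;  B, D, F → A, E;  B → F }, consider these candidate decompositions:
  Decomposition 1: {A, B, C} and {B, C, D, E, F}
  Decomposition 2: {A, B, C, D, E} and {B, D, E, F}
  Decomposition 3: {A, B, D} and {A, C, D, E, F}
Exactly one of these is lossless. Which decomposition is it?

Decomposition 1: common = {B, C}, closure = {B, C, E, F} → lossy.
Decomposition 2: common = {B, D, E}, closure = {A, B, D, E, F} → lossless.
Decomposition 3: common = {A, D}, closure = {A, D} → lossy.

Decomposition 2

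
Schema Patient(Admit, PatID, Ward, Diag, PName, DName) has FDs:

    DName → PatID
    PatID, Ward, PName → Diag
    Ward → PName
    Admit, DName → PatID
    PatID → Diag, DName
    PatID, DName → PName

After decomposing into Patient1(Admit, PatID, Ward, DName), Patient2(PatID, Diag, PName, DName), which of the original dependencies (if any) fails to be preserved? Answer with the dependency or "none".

Ward → PName

Check Ward → PName: no single fragment contains all of {Ward, PName}, and the restricted closure of {Ward} across the fragments never reaches {PName}.
DName → PatID is preserved.
PatID, Ward, PName → Diag is preserved.
Admit, DName → PatID is preserved.
PatID → Diag, DName is preserved.
PatID, DName → PName is preserved.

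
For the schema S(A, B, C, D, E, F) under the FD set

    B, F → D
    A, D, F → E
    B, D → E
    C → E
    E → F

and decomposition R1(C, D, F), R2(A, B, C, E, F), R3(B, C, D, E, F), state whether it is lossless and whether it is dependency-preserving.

lossless but not dependency-preserving

Lossless test (chase): Rows 2 and 3 agree on B, F; apply B, F→D and equate their D entries. Rows 1 and 2 agree on C; apply C→E and equate their E entries. Row 2 is now all distinguished symbols — the join is lossless.
Dependency preservation: the restricted closure of {A, D, F} across the fragments never reaches {E}, so A, D, F → E cannot be enforced without a join — not preserved.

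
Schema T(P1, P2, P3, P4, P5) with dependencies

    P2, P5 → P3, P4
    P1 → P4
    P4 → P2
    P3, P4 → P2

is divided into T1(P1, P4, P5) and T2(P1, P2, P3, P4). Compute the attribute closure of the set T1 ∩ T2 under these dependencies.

T1 ∩ T2 = {P1, P4}.
P4 → P2 applies, adding P2
Closure: {P1, P2, P4}.

P1, P2, P4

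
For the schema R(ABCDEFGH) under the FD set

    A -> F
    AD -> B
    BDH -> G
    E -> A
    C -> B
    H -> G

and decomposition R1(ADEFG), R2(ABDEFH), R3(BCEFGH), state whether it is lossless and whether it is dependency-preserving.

Lossless test (chase): Rows 1 and 2 agree on AD; apply AD→B and equate their B entries. Rows 1 and 3 agree on E; apply E→A and equate their A entries. Rows 2 and 3 agree on H; apply H→G and equate their G entries. No row becomes fully distinguished — the join is lossy.
Dependency preservation: BDH → G is not contained in any single fragment, but the restricted closure of its left-hand side across the fragments still reaches the right-hand side; the remaining FDs each lie inside some fragment. All dependencies are preserved.

lossy but dependency-preserving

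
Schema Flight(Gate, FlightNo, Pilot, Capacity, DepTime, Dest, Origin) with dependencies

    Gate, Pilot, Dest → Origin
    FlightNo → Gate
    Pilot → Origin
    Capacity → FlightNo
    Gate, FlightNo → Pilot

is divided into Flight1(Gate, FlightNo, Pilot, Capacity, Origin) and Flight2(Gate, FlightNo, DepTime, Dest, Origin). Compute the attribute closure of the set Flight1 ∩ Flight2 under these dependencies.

Gate, FlightNo, Pilot, Origin

Flight1 ∩ Flight2 = {Gate, FlightNo, Origin}.
Gate, FlightNo → Pilot applies, adding Pilot
Closure: {Gate, FlightNo, Pilot, Origin}.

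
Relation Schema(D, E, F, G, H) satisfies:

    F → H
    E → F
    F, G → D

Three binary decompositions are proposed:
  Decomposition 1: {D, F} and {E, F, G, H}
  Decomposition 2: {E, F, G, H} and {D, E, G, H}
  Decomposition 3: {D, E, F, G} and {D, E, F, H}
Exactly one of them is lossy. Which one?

Decomposition 1

Decomposition 1: common = {F}, closure = {F, H} → lossy.
Decomposition 2: common = {E, G, H}, closure = {D, E, F, G, H} → lossless.
Decomposition 3: common = {D, E, F}, closure = {D, E, F, H} → lossless.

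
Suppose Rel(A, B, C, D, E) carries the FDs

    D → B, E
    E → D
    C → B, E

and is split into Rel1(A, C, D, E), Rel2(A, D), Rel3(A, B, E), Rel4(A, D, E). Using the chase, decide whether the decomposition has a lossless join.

Yes

Chase test. Columns are A, B, C, D, E; row i has aⱼ where attribute j ∈ Reli, else bᵢⱼ.
Initial tableau (one row per fragment):
  row 1: a1 b12 a3 a4 a5
  row 2: a1 b22 b23 a4 b25
  row 3: a1 a2 b33 b34 a5
  row 4: a1 b42 b43 a4 a5
Rows 1 and 2 agree on D; apply D→B, E and equate their B, E entries.
Rows 1 and 4 agree on D; apply D→B, E and equate their B, E entries.
Rows 1 and 3 agree on E; apply E→D and equate their D entries.
Rows 1 and 3 agree on D; apply D→B, E and equate their B, E entries.
Row 1 is now all distinguished symbols — the join is lossless.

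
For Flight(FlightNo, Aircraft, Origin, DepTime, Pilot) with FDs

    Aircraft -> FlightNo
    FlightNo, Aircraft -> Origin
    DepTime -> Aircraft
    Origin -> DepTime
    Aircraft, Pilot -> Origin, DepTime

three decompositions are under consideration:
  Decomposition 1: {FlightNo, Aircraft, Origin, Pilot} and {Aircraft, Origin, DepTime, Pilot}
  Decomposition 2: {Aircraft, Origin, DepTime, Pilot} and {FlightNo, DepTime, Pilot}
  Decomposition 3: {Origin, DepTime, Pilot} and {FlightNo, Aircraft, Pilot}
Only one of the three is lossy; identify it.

Decomposition 3

Decomposition 1: common = {Aircraft, Origin, Pilot}, closure = {FlightNo, Aircraft, Origin, DepTime, Pilot} → lossless.
Decomposition 2: common = {DepTime, Pilot}, closure = {FlightNo, Aircraft, Origin, DepTime, Pilot} → lossless.
Decomposition 3: common = {Pilot}, closure = {Pilot} → lossy.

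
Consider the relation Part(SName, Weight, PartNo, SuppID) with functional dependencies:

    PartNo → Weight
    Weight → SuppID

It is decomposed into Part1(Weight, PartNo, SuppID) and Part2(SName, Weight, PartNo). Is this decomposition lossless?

Common attributes: Part1 ∩ Part2 = {Weight, PartNo}.
Closure of {Weight, PartNo}: Weight → SuppID applies, adding SuppID. So (Weight, PartNo)⁺ = {Weight, PartNo, SuppID}.
This closure contains every attribute of Part1, so Part1 ∩ Part2 → Part1. The join is lossless.

Yes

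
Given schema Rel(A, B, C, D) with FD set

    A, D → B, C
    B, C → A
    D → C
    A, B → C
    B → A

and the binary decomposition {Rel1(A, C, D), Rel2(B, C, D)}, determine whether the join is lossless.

No

Common attributes: Rel1 ∩ Rel2 = {C, D}.
No dependency enlarges {C, D}, so (C, D)⁺ = {C, D}.
The closure contains neither all of Rel1 = {A, C, D} nor all of Rel2 = {B, C, D}, so the common attributes are not a superkey of either fragment. The join is lossy.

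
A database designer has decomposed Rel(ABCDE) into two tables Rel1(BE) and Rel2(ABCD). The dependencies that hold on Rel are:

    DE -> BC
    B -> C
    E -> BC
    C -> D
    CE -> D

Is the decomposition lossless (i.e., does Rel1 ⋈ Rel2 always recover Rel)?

No

Common attributes: Rel1 ∩ Rel2 = {B}.
Closure of {B}: B → C applies, adding C; C → D applies, adding D. So (B)⁺ = {BCD}.
The closure contains neither all of Rel1 = {BE} nor all of Rel2 = {ABCD}, so the common attributes are not a superkey of either fragment. The join is lossy.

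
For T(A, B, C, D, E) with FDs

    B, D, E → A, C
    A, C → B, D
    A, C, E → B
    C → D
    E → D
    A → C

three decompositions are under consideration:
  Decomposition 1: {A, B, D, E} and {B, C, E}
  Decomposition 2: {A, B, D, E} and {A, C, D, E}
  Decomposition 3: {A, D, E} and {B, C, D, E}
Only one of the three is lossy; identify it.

Decomposition 3

Decomposition 1: common = {B, E}, closure = {A, B, C, D, E} → lossless.
Decomposition 2: common = {A, D, E}, closure = {A, B, C, D, E} → lossless.
Decomposition 3: common = {D, E}, closure = {D, E} → lossy.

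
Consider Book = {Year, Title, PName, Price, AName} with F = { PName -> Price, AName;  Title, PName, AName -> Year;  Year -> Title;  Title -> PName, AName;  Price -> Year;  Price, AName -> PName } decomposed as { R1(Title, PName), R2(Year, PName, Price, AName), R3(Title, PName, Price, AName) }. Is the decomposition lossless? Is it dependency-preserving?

lossless and dependency-preserving

Lossless test (chase): Rows 1 and 2 agree on PName; apply PName→Price, AName and equate their Price, AName entries. Rows 1 and 3 agree on Title, PName, AName; apply Title, PName, AName→Year and equate their Year entries. Rows 1 and 2 agree on Price; apply Price→Year and equate their Year entries. Rows 1 and 2 agree on Year; apply Year→Title and equate their Title entries. Row 1 is now all distinguished symbols — the join is lossless.
Dependency preservation: Title, PName, AName → Year; Year → Title are not contained in any single fragment, but the restricted closure of each left-hand side across the fragments still reaches the right-hand side; the remaining FDs each lie inside some fragment. All dependencies are preserved.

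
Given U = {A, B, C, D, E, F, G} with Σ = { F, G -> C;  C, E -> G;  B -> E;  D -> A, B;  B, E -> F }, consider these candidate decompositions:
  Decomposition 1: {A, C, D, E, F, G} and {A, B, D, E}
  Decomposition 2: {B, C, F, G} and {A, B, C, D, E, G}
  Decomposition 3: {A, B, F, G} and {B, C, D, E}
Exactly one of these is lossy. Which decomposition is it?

Decomposition 3

Decomposition 1: common = {A, D, E}, closure = {A, B, D, E, F} → lossless.
Decomposition 2: common = {B, C, G}, closure = {B, C, E, F, G} → lossless.
Decomposition 3: common = {B}, closure = {B, E, F} → lossy.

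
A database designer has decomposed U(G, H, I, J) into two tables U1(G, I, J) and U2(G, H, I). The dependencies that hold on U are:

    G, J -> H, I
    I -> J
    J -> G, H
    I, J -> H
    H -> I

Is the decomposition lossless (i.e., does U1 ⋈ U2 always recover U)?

Yes

Common attributes: U1 ∩ U2 = {G, I}.
Closure of {G, I}: I → J applies, adding J; J → G, H applies, adding H. So (G, I)⁺ = {G, H, I, J}.
This closure contains every attribute of U1, so U1 ∩ U2 → U1. The join is lossless.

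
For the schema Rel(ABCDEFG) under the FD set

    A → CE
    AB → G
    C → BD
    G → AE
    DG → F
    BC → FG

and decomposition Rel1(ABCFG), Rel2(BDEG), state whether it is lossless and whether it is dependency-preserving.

lossless and dependency-preserving

Lossless test: (BG)⁺ = {ABCDEFG}, which contains all of one fragment — lossless.
Dependency preservation: A → CE; C → BD; G → AE; DG → F are not contained in any single fragment, but the restricted closure of each left-hand side across the fragments still reaches the right-hand side; the remaining FDs each lie inside some fragment. All dependencies are preserved.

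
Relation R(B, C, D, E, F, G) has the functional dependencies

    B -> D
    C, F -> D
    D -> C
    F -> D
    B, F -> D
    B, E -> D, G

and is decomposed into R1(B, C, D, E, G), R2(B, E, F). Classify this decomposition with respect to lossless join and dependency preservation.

lossless but not dependency-preserving

Lossless test: (B, E)⁺ = {B, C, D, E, G}, which contains all of one fragment — lossless.
Dependency preservation: the restricted closure of {C, F} across the fragments never reaches {D}, so C, F → D cannot be enforced without a join — not preserved.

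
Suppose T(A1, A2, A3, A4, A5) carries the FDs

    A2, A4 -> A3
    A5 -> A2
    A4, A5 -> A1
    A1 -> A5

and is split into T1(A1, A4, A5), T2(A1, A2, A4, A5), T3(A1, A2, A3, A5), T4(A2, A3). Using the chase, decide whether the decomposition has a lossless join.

Chase test. Columns are A1, A2, A3, A4, A5; row i has aⱼ where attribute j ∈ Ti, else bᵢⱼ.
Initial tableau (one row per fragment):
  row 1: a1 b12 b13 a4 a5
  row 2: a1 a2 b23 a4 a5
  row 3: a1 a2 a3 b34 a5
  row 4: b41 a2 a3 b44 b45
Rows 1 and 2 agree on A5; apply A5→A2 and equate their A2 entries.
Rows 1 and 2 agree on A2, A4; apply A2, A4→A3 and equate their A3 entries.
No row becomes fully distinguished — the join is lossy.

No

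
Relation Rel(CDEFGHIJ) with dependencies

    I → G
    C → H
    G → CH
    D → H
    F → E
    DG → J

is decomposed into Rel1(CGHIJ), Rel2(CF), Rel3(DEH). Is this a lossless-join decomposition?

Chase test. Columns are CDEFGHIJ; row i has aⱼ where attribute j ∈ Reli, else bᵢⱼ.
Initial tableau (one row per fragment):
  row 1: a1 b12 b13 b14 a5 a6 a7 a8
  row 2: a1 b22 b23 a4 b25 b26 b27 b28
  row 3: b31 a2 a3 b34 b35 a6 b37 b38
Rows 1 and 2 agree on C; apply C→H and equate their H entries.
No row becomes fully distinguished — the join is lossy.

No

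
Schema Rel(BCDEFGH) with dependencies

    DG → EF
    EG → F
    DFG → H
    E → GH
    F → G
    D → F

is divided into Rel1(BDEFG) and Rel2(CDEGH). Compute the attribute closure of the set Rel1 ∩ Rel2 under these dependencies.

Rel1 ∩ Rel2 = {DEG}.
DG → EF applies, adding F
DFG → H applies, adding H
Closure: {DEFGH}.

DEFGH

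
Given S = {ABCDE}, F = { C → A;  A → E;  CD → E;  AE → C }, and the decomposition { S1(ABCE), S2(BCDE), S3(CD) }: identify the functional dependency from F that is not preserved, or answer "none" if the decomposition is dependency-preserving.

none

C → A lies within S1.
A → E lies within S1.
CD → E lies within S2.
AE → C lies within S1.
Every dependency is enforceable on the fragments, so the decomposition is dependency-preserving.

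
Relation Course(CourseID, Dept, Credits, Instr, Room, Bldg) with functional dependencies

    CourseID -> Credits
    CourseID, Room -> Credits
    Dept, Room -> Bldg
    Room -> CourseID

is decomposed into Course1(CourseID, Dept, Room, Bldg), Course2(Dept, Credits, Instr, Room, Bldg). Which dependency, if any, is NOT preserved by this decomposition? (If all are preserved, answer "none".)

CourseID -> Credits

Check CourseID → Credits: no single fragment contains all of {CourseID, Credits}, and the restricted closure of {CourseID} across the fragments never reaches {Credits}.
CourseID, Room → Credits is preserved.
Dept, Room → Bldg is preserved.
Room → CourseID is preserved.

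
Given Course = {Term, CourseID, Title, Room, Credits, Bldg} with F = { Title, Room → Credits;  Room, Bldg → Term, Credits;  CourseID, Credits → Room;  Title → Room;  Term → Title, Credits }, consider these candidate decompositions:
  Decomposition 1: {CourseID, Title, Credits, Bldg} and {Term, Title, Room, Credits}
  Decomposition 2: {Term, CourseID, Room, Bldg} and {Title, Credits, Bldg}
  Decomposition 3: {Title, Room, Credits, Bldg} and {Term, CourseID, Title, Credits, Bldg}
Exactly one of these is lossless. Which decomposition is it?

Decomposition 3

Decomposition 1: common = {Title, Credits}, closure = {Title, Room, Credits} → lossy.
Decomposition 2: common = {Bldg}, closure = {Bldg} → lossy.
Decomposition 3: common = {Title, Credits, Bldg}, closure = {Term, Title, Room, Credits, Bldg} → lossless.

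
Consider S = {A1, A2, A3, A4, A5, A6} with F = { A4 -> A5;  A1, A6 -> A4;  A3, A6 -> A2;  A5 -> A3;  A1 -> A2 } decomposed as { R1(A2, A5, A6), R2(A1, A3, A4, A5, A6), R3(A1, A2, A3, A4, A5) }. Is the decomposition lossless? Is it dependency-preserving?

Lossless test (chase): Rows 1 and 2 agree on A5; apply A5→A3 and equate their A3 entries. Rows 2 and 3 agree on A1; apply A1→A2 and equate their A2 entries. Row 2 is now all distinguished symbols — the join is lossless.
Dependency preservation: the restricted closure of {A3, A6} across the fragments never reaches {A2}, so A3, A6 → A2 cannot be enforced without a join — not preserved.

lossless but not dependency-preserving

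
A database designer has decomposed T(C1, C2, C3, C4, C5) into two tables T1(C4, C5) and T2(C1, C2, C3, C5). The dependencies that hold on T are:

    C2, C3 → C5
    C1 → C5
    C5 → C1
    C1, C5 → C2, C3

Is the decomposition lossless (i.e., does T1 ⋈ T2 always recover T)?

Yes

Common attributes: T1 ∩ T2 = {C5}.
Closure of {C5}: C5 → C1 applies, adding C1; C1, C5 → C2, C3 applies, adding C2, C3. So (C5)⁺ = {C1, C2, C3, C5}.
This closure contains every attribute of T2, so T1 ∩ T2 → T2. The join is lossless.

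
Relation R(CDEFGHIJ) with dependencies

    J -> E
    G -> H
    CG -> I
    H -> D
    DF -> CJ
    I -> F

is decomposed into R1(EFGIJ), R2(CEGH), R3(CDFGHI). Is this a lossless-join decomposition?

Yes

Chase test. Columns are CDEFGHIJ; row i has aⱼ where attribute j ∈ Ri, else bᵢⱼ.
Initial tableau (one row per fragment):
  row 1: b11 b12 a3 a4 a5 b16 a7 a8
  row 2: a1 b22 a3 b24 a5 a6 b27 b28
  row 3: a1 a2 b33 a4 a5 a6 a7 b38
Rows 1 and 2 agree on G; apply G→H and equate their H entries.
Rows 2 and 3 agree on CG; apply CG→I and equate their I entries.
Rows 1 and 2 agree on H; apply H→D and equate their D entries.
Rows 1 and 3 agree on H; apply H→D and equate their D entries.
Rows 1 and 3 agree on DF; apply DF→CJ and equate their CJ entries.
Rows 1 and 2 agree on I; apply I→F and equate their F entries.
Rows 1 and 3 agree on J; apply J→E and equate their E entries.
Rows 1 and 2 agree on DF; apply DF→CJ and equate their CJ entries.
Row 1 is now all distinguished symbols — the join is lossless.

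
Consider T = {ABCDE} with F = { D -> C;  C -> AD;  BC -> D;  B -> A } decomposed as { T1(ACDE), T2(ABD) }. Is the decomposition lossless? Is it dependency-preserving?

Lossless test: (AD)⁺ = {ACD}, which is a superkey of neither fragment — lossy.
Dependency preservation: BC → D is not contained in any single fragment, but the restricted closure of its left-hand side across the fragments still reaches the right-hand side; the remaining FDs each lie inside some fragment. All dependencies are preserved.

lossy but dependency-preserving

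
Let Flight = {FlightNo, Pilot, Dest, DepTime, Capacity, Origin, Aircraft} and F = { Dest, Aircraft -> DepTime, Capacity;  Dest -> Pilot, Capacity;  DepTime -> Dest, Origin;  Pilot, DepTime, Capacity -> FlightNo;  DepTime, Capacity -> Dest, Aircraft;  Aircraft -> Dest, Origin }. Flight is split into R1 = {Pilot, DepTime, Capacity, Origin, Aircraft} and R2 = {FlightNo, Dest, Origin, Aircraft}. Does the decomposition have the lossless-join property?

Yes

Common attributes: R1 ∩ R2 = {Origin, Aircraft}.
Closure of {Origin, Aircraft}: Aircraft → Dest, Origin applies, adding Dest; Dest, Aircraft → DepTime, Capacity applies, adding DepTime, Capacity; Dest → Pilot, Capacity applies, adding Pilot; Pilot, DepTime, Capacity → FlightNo applies, adding FlightNo. So (Origin, Aircraft)⁺ = {FlightNo, Pilot, Dest, DepTime, Capacity, Origin, Aircraft}.
This closure contains every attribute of R1, so R1 ∩ R2 → R1. The join is lossless.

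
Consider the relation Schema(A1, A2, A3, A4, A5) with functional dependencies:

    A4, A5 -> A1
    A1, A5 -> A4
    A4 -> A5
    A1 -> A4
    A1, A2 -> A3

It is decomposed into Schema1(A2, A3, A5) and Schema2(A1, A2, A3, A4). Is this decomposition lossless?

Common attributes: Schema1 ∩ Schema2 = {A2, A3}.
No dependency enlarges {A2, A3}, so (A2, A3)⁺ = {A2, A3}.
The closure contains neither all of Schema1 = {A2, A3, A5} nor all of Schema2 = {A1, A2, A3, A4}, so the common attributes are not a superkey of either fragment. The join is lossy.

No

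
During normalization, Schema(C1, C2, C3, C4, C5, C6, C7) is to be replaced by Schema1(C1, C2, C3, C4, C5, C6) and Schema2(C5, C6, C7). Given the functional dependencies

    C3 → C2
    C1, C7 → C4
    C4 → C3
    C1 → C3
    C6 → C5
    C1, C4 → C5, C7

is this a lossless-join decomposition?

Common attributes: Schema1 ∩ Schema2 = {C5, C6}.
No dependency enlarges {C5, C6}, so (C5, C6)⁺ = {C5, C6}.
The closure contains neither all of Schema1 = {C1, C2, C3, C4, C5, C6} nor all of Schema2 = {C5, C6, C7}, so the common attributes are not a superkey of either fragment. The join is lossy.

No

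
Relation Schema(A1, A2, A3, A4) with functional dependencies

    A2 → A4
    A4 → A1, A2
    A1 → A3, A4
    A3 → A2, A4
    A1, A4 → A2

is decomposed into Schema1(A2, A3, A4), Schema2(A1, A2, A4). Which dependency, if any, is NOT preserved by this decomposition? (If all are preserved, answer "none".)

none

A2 → A4 lies within Schema1.
A4 → A1, A2 lies within Schema2.
A1 → A3, A4: restricted closure across fragments reaches A3, A4.
A3 → A2, A4 lies within Schema1.
A1, A4 → A2 lies within Schema2.
Every dependency is enforceable on the fragments, so the decomposition is dependency-preserving.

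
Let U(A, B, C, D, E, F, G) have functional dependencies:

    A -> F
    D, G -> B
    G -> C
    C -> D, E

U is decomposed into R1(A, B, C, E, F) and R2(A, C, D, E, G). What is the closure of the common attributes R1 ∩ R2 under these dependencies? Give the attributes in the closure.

R1 ∩ R2 = {A, C, E}.
A → F applies, adding F
C → D, E applies, adding D
Closure: {A, C, D, E, F}.

A, C, D, E, F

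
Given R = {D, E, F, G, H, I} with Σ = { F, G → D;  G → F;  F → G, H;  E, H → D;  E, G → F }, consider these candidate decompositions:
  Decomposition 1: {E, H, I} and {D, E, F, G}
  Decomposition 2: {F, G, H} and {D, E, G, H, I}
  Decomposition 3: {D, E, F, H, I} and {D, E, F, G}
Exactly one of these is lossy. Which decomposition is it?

Decomposition 1

Decomposition 1: common = {E}, closure = {E} → lossy.
Decomposition 2: common = {G, H}, closure = {D, F, G, H} → lossless.
Decomposition 3: common = {D, E, F}, closure = {D, E, F, G, H} → lossless.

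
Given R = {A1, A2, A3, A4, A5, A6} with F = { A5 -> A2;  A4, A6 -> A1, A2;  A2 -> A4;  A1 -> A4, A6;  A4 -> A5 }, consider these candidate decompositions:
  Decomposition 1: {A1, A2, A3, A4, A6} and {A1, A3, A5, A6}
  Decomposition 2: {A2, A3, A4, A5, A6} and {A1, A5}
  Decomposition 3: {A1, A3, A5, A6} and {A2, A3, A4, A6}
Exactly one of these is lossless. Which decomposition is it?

Decomposition 1

Decomposition 1: common = {A1, A3, A6}, closure = {A1, A2, A3, A4, A5, A6} → lossless.
Decomposition 2: common = {A5}, closure = {A2, A4, A5} → lossy.
Decomposition 3: common = {A3, A6}, closure = {A3, A6} → lossy.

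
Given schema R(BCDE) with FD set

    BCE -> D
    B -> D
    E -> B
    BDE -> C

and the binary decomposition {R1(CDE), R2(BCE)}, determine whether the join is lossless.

Yes

Common attributes: R1 ∩ R2 = {CE}.
Closure of {CE}: E → B applies, adding B; BCE → D applies, adding D. So (CE)⁺ = {BCDE}.
This closure contains every attribute of R1, so R1 ∩ R2 → R1. The join is lossless.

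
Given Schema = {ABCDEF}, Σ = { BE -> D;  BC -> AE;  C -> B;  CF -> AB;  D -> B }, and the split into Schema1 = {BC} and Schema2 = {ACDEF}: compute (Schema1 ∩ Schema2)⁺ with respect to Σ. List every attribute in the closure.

Schema1 ∩ Schema2 = {C}.
C → B applies, adding B
BC → AE applies, adding AE
BE → D applies, adding D
Closure: {ABCDE}.

ABCDE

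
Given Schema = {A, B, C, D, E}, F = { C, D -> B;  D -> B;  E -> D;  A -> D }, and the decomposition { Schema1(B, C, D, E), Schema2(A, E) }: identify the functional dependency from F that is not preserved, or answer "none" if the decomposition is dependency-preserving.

A -> D

Check A → D: no single fragment contains all of {A, D}, and the restricted closure of {A} across the fragments never reaches {D}.
C, D → B is preserved.
D → B is preserved.
E → D is preserved.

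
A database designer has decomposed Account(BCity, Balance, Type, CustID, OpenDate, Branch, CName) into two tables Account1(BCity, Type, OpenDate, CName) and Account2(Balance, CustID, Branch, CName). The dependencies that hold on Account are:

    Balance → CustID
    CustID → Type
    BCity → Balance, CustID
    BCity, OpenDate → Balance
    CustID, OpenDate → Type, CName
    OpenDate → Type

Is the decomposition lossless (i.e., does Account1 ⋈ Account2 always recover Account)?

No

Common attributes: Account1 ∩ Account2 = {CName}.
No dependency enlarges {CName}, so (CName)⁺ = {CName}.
The closure contains neither all of Account1 = {BCity, Type, OpenDate, CName} nor all of Account2 = {Balance, CustID, Branch, CName}, so the common attributes are not a superkey of either fragment. The join is lossy.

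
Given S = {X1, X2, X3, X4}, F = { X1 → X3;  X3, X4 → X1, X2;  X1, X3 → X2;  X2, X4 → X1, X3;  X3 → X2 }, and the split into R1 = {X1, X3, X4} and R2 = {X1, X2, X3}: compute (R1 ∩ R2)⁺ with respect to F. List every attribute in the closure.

X1, X2, X3

R1 ∩ R2 = {X1, X3}.
X1, X3 → X2 applies, adding X2
Closure: {X1, X2, X3}.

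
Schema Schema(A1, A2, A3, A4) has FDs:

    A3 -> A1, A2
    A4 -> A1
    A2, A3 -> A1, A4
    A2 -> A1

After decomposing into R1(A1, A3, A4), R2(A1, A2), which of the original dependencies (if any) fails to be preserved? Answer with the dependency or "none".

Check A3 → A1, A2: no single fragment contains all of {A1, A2, A3}, and the restricted closure of {A3} across the fragments never reaches {A1, A2}.
A4 → A1 is preserved.
A2, A3 → A1, A4 is preserved.
A2 → A1 is preserved.

A3 -> A1, A2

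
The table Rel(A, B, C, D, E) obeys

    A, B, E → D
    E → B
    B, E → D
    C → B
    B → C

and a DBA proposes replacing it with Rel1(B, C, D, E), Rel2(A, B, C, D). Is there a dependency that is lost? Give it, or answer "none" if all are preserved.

none

A, B, E → D: restricted closure across fragments reaches D.
E → B lies within Rel1.
B, E → D lies within Rel1.
C → B lies within Rel1.
B → C lies within Rel1.
Every dependency is enforceable on the fragments, so the decomposition is dependency-preserving.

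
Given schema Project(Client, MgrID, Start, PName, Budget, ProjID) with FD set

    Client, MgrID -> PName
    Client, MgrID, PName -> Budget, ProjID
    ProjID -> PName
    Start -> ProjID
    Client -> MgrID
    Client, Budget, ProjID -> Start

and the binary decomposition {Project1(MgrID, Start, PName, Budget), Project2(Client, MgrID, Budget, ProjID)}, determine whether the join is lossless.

Common attributes: Project1 ∩ Project2 = {MgrID, Budget}.
No dependency enlarges {MgrID, Budget}, so (MgrID, Budget)⁺ = {MgrID, Budget}.
The closure contains neither all of Project1 = {MgrID, Start, PName, Budget} nor all of Project2 = {Client, MgrID, Budget, ProjID}, so the common attributes are not a superkey of either fragment. The join is lossy.

No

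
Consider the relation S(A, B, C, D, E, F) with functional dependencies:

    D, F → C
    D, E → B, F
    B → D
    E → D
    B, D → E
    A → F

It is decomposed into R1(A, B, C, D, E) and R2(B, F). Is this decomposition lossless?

Common attributes: R1 ∩ R2 = {B}.
Closure of {B}: B → D applies, adding D; B, D → E applies, adding E; D, E → B, F applies, adding F; D, F → C applies, adding C. So (B)⁺ = {B, C, D, E, F}.
This closure contains every attribute of R2, so R1 ∩ R2 → R2. The join is lossless.

Yes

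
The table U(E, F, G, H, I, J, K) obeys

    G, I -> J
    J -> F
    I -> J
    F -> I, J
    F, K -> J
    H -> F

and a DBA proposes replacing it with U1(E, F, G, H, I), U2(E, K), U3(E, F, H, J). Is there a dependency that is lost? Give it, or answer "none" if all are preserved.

none

G, I → J: restricted closure across fragments reaches J.
J → F lies within U3.
I → J: restricted closure across fragments reaches J.
F → I, J: restricted closure across fragments reaches I, J.
F, K → J: restricted closure across fragments reaches J.
H → F lies within U1.
Every dependency is enforceable on the fragments, so the decomposition is dependency-preserving.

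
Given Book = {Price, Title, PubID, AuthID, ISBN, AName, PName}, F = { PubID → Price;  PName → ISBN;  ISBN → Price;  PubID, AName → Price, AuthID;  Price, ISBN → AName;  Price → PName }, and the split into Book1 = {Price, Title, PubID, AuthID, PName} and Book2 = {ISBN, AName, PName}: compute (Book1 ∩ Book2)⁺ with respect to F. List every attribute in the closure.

Price, ISBN, AName, PName

Book1 ∩ Book2 = {PName}.
PName → ISBN applies, adding ISBN
ISBN → Price applies, adding Price
Price, ISBN → AName applies, adding AName
Closure: {Price, ISBN, AName, PName}.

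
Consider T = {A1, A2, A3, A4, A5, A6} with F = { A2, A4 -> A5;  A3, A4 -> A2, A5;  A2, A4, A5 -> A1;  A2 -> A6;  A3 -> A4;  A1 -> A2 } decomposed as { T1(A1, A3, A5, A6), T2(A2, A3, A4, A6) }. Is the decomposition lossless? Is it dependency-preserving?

lossless but not dependency-preserving

Lossless test: (A3, A6)⁺ = {A1, A2, A3, A4, A5, A6}, which contains all of one fragment — lossless.
Dependency preservation: the restricted closure of {A2, A4} across the fragments never reaches {A5}, so A2, A4 → A5 cannot be enforced without a join — not preserved.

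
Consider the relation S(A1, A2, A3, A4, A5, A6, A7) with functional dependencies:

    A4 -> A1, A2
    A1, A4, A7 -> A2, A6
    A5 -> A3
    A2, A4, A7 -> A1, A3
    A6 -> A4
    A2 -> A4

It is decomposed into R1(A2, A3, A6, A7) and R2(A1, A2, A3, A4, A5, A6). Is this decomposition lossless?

No

Common attributes: R1 ∩ R2 = {A2, A3, A6}.
Closure of {A2, A3, A6}: A6 → A4 applies, adding A4; A4 → A1, A2 applies, adding A1. So (A2, A3, A6)⁺ = {A1, A2, A3, A4, A6}.
The closure contains neither all of R1 = {A2, A3, A6, A7} nor all of R2 = {A1, A2, A3, A4, A5, A6}, so the common attributes are not a superkey of either fragment. The join is lossy.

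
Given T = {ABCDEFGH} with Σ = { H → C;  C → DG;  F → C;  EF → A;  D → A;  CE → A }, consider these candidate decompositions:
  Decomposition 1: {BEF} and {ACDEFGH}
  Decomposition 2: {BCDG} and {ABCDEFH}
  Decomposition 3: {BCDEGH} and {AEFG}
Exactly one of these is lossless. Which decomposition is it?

Decomposition 2

Decomposition 1: common = {EF}, closure = {ACDEFG} → lossy.
Decomposition 2: common = {BCD}, closure = {ABCDG} → lossless.
Decomposition 3: common = {EG}, closure = {EG} → lossy.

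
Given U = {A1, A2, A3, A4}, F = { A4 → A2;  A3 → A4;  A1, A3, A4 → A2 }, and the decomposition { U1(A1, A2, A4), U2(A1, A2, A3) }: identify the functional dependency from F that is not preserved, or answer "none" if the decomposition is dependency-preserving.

Check A3 → A4: no single fragment contains all of {A3, A4}, and the restricted closure of {A3} across the fragments never reaches {A4}.
A4 → A2 is preserved.
A1, A3, A4 → A2 is preserved.

A3 → A4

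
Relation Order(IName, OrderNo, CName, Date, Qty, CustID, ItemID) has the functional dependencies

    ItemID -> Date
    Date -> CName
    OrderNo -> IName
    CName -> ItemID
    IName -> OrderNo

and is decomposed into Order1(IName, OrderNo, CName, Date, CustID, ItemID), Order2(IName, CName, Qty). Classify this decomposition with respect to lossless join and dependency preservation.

Lossless test: (IName, CName)⁺ = {IName, OrderNo, CName, Date, ItemID}, which is a superkey of neither fragment — lossy.
Dependency preservation: every FD's attributes lie within a single fragment, so each can be enforced locally — preserved.

lossy but dependency-preserving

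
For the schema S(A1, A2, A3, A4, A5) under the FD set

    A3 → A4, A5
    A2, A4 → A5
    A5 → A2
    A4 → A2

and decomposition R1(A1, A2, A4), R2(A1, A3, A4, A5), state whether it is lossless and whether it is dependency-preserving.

lossless but not dependency-preserving

Lossless test: (A1, A4)⁺ = {A1, A2, A4, A5}, which contains all of one fragment — lossless.
Dependency preservation: the restricted closure of {A5} across the fragments never reaches {A2}, so A5 → A2 cannot be enforced without a join — not preserved.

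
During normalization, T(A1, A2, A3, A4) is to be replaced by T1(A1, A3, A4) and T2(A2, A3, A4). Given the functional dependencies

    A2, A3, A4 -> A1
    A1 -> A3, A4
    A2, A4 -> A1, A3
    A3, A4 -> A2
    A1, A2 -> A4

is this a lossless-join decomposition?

Yes

Common attributes: T1 ∩ T2 = {A3, A4}.
Closure of {A3, A4}: A3, A4 → A2 applies, adding A2; A2, A3, A4 → A1 applies, adding A1. So (A3, A4)⁺ = {A1, A2, A3, A4}.
This closure contains every attribute of T1, so T1 ∩ T2 → T1. The join is lossless.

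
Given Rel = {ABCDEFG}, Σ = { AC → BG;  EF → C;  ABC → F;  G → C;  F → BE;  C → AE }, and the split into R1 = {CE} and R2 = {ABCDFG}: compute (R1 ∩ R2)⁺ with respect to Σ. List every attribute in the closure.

R1 ∩ R2 = {C}.
C → AE applies, adding AE
AC → BG applies, adding BG
ABC → F applies, adding F
Closure: {ABCEFG}.

ABCEFG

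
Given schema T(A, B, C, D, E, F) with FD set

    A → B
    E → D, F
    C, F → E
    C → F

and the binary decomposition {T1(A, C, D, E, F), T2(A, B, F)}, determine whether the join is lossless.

Yes

Common attributes: T1 ∩ T2 = {A, F}.
Closure of {A, F}: A → B applies, adding B. So (A, F)⁺ = {A, B, F}.
This closure contains every attribute of T2, so T1 ∩ T2 → T2. The join is lossless.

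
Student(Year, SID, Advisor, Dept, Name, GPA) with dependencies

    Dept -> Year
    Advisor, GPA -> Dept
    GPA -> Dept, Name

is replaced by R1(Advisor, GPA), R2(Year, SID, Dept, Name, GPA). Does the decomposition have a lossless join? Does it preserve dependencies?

lossy but dependency-preserving

Lossless test: (GPA)⁺ = {Year, Dept, Name, GPA}, which is a superkey of neither fragment — lossy.
Dependency preservation: Advisor, GPA → Dept is not contained in any single fragment, but the restricted closure of its left-hand side across the fragments still reaches the right-hand side; the remaining FDs each lie inside some fragment. All dependencies are preserved.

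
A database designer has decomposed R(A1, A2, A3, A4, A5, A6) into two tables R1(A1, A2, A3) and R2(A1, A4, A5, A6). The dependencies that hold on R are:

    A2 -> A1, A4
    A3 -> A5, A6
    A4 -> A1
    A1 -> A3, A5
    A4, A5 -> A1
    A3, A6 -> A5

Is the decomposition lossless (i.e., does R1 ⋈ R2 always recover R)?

Common attributes: R1 ∩ R2 = {A1}.
Closure of {A1}: A1 → A3, A5 applies, adding A3, A5; A3 → A5, A6 applies, adding A6. So (A1)⁺ = {A1, A3, A5, A6}.
The closure contains neither all of R1 = {A1, A2, A3} nor all of R2 = {A1, A4, A5, A6}, so the common attributes are not a superkey of either fragment. The join is lossy.

No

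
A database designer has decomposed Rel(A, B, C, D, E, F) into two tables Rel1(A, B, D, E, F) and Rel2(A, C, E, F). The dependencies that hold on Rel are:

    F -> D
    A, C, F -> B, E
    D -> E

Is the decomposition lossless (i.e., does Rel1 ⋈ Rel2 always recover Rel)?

No

Common attributes: Rel1 ∩ Rel2 = {A, E, F}.
Closure of {A, E, F}: F → D applies, adding D. So (A, E, F)⁺ = {A, D, E, F}.
The closure contains neither all of Rel1 = {A, B, D, E, F} nor all of Rel2 = {A, C, E, F}, so the common attributes are not a superkey of either fragment. The join is lossy.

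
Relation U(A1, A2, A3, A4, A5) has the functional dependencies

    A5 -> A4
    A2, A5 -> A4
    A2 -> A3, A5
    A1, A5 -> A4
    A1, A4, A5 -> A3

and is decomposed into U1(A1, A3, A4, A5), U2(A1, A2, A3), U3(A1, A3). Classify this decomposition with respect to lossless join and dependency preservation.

lossy and not dependency-preserving

Lossless test (chase): applying each FD to every pair of rows produces no changes in the tableau, so no row becomes fully distinguished — the join is lossy.
Dependency preservation: the restricted closure of {A2} across the fragments never reaches {A3, A5}, so A2 → A3, A5 cannot be enforced without a join — not preserved.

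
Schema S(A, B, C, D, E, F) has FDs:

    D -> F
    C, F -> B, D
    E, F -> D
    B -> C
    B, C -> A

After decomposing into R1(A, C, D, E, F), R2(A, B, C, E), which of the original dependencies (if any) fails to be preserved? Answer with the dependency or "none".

C, F -> B, D

Check C, F → B, D: no single fragment contains all of {B, C, D, F}, and the restricted closure of {C, F} across the fragments never reaches {B, D}.
D → F is preserved.
E, F → D is preserved.
B → C is preserved.
B, C → A is preserved.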